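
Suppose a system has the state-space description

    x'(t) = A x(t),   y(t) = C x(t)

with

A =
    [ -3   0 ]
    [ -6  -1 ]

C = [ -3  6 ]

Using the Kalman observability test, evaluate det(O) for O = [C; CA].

180

CA = [[-27, -6]]
Observability matrix O = [C; CA] = [[-3, 6], [-27, -6]]
det(O) = (-3)·(-6) - 6·(-27) = 18 - (-162) = 180
Since det(O) ≠ 0, rank(O) = 2 and the system is completely observable.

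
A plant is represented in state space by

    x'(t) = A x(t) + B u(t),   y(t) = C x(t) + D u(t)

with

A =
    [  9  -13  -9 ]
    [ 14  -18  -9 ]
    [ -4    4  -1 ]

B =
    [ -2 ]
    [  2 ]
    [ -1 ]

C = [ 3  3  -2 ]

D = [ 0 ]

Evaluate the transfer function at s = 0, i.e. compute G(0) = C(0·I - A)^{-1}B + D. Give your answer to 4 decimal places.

G(0) = C(-A)^{-1}B + D = -C A^{-1} B + D.
det A = -20, so A^{-1} = (1/-20)·adj(A) = [[-27/10, 49/20, 9/4], [-5/2, 9/4, 9/4], [4/5, -4/5, -1]]
A^{-1} B = [161/20, 29/4, -11/5]^T
C A^{-1} B = 503/10
G(0) = D - C A^{-1} B = 0 - (503/10) = -503/10 ≈ -50.3000

-50.3000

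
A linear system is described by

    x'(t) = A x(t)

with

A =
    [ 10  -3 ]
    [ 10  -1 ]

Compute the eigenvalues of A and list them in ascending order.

det(sI - A) = s^2 - (tr A)s + det A, with tr A = 10 + (-1) = 9 and det A = 10·(-1) - (-3)·10 = -10 - (-30) = 20.
So p(s) = det(sI - A) = s^2 - 9s + 20.
Factor s^2 - 9s + 20: two numbers with sum 9 and product 20 are 5 and 4, so s^2 - 9s + 20 = (s - 5)(s - 4).
Hence p(s) = (s - 5) (s - 4), with roots 4, 5.
At least one eigenvalue has non-negative real part, so the system is not asymptotically stable.

4, 5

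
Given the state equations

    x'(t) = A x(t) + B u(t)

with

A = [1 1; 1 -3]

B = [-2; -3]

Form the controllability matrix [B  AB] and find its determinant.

-29

AB = [[-5], [7]]
Controllability matrix C = [B  AB] = [[-2, -5], [-3, 7]]
det(C) = (-2)·7 - (-5)·(-3) = -14 - 15 = -29
Since det(C) ≠ 0, rank(C) = 2 and the system is completely controllable.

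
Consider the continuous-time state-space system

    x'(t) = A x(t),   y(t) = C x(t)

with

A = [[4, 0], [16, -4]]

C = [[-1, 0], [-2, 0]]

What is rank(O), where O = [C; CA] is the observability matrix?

CA = [[-4, 0], [-8, 0]]
Observability matrix O = [C; CA] = [[-1, 0], [-2, 0], [-4, 0], [-8, 0]]
Every row of O is a scalar multiple of row 1 = [-1, 0] (multipliers 1, 2, 4, 8), so the rows span a one-dimensional space.
O ≠ 0, hence rank(O) = 1.
rank(O) = 1 < n = 2, so the pair (A, C) is not completely observable.

1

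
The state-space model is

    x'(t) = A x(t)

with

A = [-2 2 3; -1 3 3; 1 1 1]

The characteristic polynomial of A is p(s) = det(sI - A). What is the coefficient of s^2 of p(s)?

-2

Expand det(sI - A) for the 3×3 matrix.
p(s) = s^3 - 2s^2 - 9s + 4.
(Check: constant term = det(-A) = (-1)^3 det A = 4; coefficient of s^2 = -tr A = -2.)
The coefficient of s^2 is -2.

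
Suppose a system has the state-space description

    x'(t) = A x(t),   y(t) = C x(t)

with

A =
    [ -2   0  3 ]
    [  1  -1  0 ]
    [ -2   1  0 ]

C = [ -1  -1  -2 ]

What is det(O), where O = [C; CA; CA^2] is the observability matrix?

111

CA = [[5, -1, -3]]
CA^2 = [[-5, -2, 15]]
Observability matrix O = [C; CA; CA^2] = [[-1, -1, -2], [5, -1, -3], [-5, -2, 15]]
Expanding along the first row, det(O) = (-1)·((-1)·15 - (-3)·(-2)) - (-1)·(5·15 - (-3)·(-5)) + (-2)·(5·(-2) - (-1)·(-5)) = (-1)·(-21) - (-1)·60 + (-2)·(-15) = 111
Since det(O) ≠ 0, rank(O) = 3 and the system is completely observable.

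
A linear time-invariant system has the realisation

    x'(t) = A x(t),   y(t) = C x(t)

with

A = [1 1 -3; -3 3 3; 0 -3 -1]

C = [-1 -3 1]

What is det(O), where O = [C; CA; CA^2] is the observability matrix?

CA = [[8, -13, -7]]
CA^2 = [[47, -10, -56]]
Observability matrix O = [C; CA; CA^2] = [[-1, -3, 1], [8, -13, -7], [47, -10, -56]]
Expanding along the first row, det(O) = (-1)·((-13)·(-56) - (-7)·(-10)) - (-3)·(8·(-56) - (-7)·47) + 1·(8·(-10) - (-13)·47) = (-1)·658 - (-3)·(-119) + 1·531 = -484
Since det(O) ≠ 0, rank(O) = 3 and the system is completely observable.

-484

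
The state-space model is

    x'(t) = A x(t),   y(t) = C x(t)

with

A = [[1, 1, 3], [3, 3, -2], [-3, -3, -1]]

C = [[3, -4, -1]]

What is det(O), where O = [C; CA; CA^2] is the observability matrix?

10836

CA = [[-6, -6, 18]]
CA^2 = [[-78, -78, -24]]
Observability matrix O = [C; CA; CA^2] = [[3, -4, -1], [-6, -6, 18], [-78, -78, -24]]
Expanding along the first row, det(O) = 3·((-6)·(-24) - 18·(-78)) - (-4)·((-6)·(-24) - 18·(-78)) + (-1)·((-6)·(-78) - (-6)·(-78)) = 3·1548 - (-4)·1548 + (-1)·0 = 10836
Since det(O) ≠ 0, rank(O) = 3 and the system is completely observable.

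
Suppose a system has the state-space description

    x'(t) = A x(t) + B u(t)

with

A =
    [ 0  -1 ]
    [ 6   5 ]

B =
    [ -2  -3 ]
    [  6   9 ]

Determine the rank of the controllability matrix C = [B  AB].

AB = [[-6, -9], [18, 27]]
Controllability matrix C = [B  AB] = [[-2, -3, -6, -9], [6, 9, 18, 27]]
Every column of C is a scalar multiple of column 1 = [-2, 6] (multipliers 1, 3/2, 3, 9/2), so the columns span a one-dimensional space.
C ≠ 0, hence rank(C) = 1.
rank(C) = 1 < n = 2, so the pair (A, B) is not completely controllable.

1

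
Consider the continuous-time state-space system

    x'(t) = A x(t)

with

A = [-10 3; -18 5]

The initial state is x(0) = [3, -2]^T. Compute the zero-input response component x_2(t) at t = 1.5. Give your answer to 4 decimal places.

-5.3006

det(sI - A) = s^2 - (tr A)s + det A, with tr A = (-10) + 5 = -5 and det A = (-10)·5 - 3·(-18) = -50 - (-54) = 4.
So p(s) = det(sI - A) = s^2 + 5s + 4.
Factor s^2 + 5s + 4: two numbers with sum -5 and product 4 are -1 and -4, so s^2 + 5s + 4 = (s + 1)(s + 4).
Hence p(s) = (s + 1) (s + 4), with roots -4, -1.
The eigenvalues -4, -1 are distinct and real, so A is diagonalisable and x(t) = e^{At} x(0) = V diag(e^{λ_i t}) V^{-1} x(0), where the columns of V are the eigenvectors.
λ = -4: A - (-4)I = [[-6, 3], [-18, 9]]. Row 1 gives (-6)·v1 + 3·v2 = 0, so take v_1 = [1, 2]^T.
λ = -1: A - (-1)I = [[-9, 3], [-18, 6]]. Row 1 gives (-9)·v1 + 3·v2 = 0, so take v_2 = [-1, -3]^T.
V = [v_1 v_2] = [[1, -1], [2, -3]] has det V = -1, so V^{-1} = adj(V)/det V = [[3, -1], [2, -1]].
Modal coordinates z(0) = V^{-1} x(0): 3·3 + (-1)·(-2) = 11; 2·3 + (-1)·(-2) = 8; so z(0) = [11, 8]^T.
x_2(t) = Σ_i (v_i)_2 · z_i(0) · e^{λ_i t} (row 2 of V times the modal terms).
x_2(1.5) = 2·11·e^{-4·1.5} + (-3)·8·e^{-1·1.5} = 22·0.002479 + (-24)·0.223130 = -5.3006.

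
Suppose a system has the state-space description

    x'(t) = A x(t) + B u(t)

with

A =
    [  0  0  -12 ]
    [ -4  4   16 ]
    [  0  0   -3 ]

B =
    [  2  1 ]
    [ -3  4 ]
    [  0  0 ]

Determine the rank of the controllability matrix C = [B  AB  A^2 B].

AB = [[0, 0], [-20, 12], [0, 0]]
A^2B = [[0, 0], [-80, 48], [0, 0]]
Controllability matrix C = [B  AB  A^2B] = [[2, 1, 0, 0, 0, 0], [-3, 4, -20, 12, -80, 48], [0, 0, 0, 0, 0, 0]]
Row 3 of C is identically zero, so rank(C) ≤ 2.
The 2×2 minor from rows 1, 2, columns 1, 2 is 2·4 - 1·(-3) = 8 - (-3) = 11 ≠ 0, so rank(C) = 2.
rank(C) = 2 < n = 3, so the pair (A, B) is not completely controllable.

2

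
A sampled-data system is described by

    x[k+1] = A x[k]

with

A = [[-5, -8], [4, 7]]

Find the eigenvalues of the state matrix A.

det(zI - A) = z^2 - (tr A)z + det A, with tr A = (-5) + 7 = 2 and det A = (-5)·7 - (-8)·4 = -35 - (-32) = -3.
So p(z) = det(zI - A) = z^2 - 2z - 3.
Factor z^2 - 2z - 3: two numbers with sum 2 and product -3 are 3 and -1, so z^2 - 2z - 3 = (z - 3)(z + 1).
Hence p(z) = (z - 3) (z + 1), with roots -1, 3.

-1, 3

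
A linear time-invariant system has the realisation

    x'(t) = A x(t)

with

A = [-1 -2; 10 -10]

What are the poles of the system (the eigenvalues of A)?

det(sI - A) = s^2 - (tr A)s + det A, with tr A = (-1) + (-10) = -11 and det A = (-1)·(-10) - (-2)·10 = 10 - (-20) = 30.
So p(s) = det(sI - A) = s^2 + 11s + 30.
Factor s^2 + 11s + 30: two numbers with sum -11 and product 30 are -5 and -6, so s^2 + 11s + 30 = (s + 5)(s + 6).
Hence p(s) = (s + 5) (s + 6), with roots -6, -5.
All eigenvalues have negative real part, so the system is asymptotically stable.

-6, -5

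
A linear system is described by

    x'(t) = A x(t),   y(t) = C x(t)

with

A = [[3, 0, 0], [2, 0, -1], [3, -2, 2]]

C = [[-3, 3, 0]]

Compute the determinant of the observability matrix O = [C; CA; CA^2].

54

CA = [[-3, 0, -3]]
CA^2 = [[-18, 6, -6]]
Observability matrix O = [C; CA; CA^2] = [[-3, 3, 0], [-3, 0, -3], [-18, 6, -6]]
Expanding along the first row, det(O) = (-3)·(0·(-6) - (-3)·6) - 3·((-3)·(-6) - (-3)·(-18)) + 0·((-3)·6 - 0·(-18)) = (-3)·18 - 3·(-36) + 0·(-18) = 54
Since det(O) ≠ 0, rank(O) = 3 and the system is completely observable.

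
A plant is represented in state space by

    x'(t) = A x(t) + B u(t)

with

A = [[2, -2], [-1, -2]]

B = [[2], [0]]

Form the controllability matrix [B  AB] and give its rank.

2

AB = [[4], [-2]]
Controllability matrix C = [B  AB] = [[2, 4], [0, -2]]
det(C) = 2·(-2) - 4·0 = -4 - 0 = -4 ≠ 0, so rank(C) = 2.
rank(C) = 2 = n, so the pair (A, B) is completely controllable.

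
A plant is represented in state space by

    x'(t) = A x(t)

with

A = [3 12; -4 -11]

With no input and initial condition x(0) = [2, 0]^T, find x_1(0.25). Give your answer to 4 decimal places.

2.0599

det(sI - A) = s^2 - (tr A)s + det A, with tr A = 3 + (-11) = -8 and det A = 3·(-11) - 12·(-4) = -33 - (-48) = 15.
So p(s) = det(sI - A) = s^2 + 8s + 15.
Factor s^2 + 8s + 15: two numbers with sum -8 and product 15 are -3 and -5, so s^2 + 8s + 15 = (s + 3)(s + 5).
Hence p(s) = (s + 3) (s + 5), with roots -5, -3.
The eigenvalues -5, -3 are distinct and real, so A is diagonalisable and x(t) = e^{At} x(0) = V diag(e^{λ_i t}) V^{-1} x(0), where the columns of V are the eigenvectors.
λ = -5: A - (-5)I = [[8, 12], [-4, -6]]. Row 1 gives 8·v1 + 12·v2 = 0, so take v_1 = [-3, 2]^T.
λ = -3: A - (-3)I = [[6, 12], [-4, -8]]. Row 1 gives 6·v1 + 12·v2 = 0, so take v_2 = [-2, 1]^T.
V = [v_1 v_2] = [[-3, -2], [2, 1]] has det V = 1, so V^{-1} = adj(V)/det V = [[1, 2], [-2, -3]].
Modal coordinates z(0) = V^{-1} x(0): 1·2 + 2·0 = 2; (-2)·2 + (-3)·0 = -4; so z(0) = [2, -4]^T.
x_1(t) = Σ_i (v_i)_1 · z_i(0) · e^{λ_i t} (row 1 of V times the modal terms).
x_1(0.25) = (-3)·2·e^{-5·0.25} + (-2)·(-4)·e^{-3·0.25} = (-6)·0.286505 + 8·0.472367 = 2.0599.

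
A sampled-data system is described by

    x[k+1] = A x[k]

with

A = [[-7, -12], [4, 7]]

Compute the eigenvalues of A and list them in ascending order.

-1, 1

det(zI - A) = z^2 - (tr A)z + det A, with tr A = (-7) + 7 = 0 and det A = (-7)·7 - (-12)·4 = -49 - (-48) = -1.
So p(z) = det(zI - A) = z^2 - 1.
Factor z^2 - 1: two numbers with sum 0 and product -1 are 1 and -1, so z^2 - 1 = (z - 1)(z + 1).
Hence p(z) = (z - 1) (z + 1), with roots -1, 1.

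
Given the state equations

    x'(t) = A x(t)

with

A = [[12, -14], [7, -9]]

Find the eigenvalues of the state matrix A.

det(sI - A) = s^2 - (tr A)s + det A, with tr A = 12 + (-9) = 3 and det A = 12·(-9) - (-14)·7 = -108 - (-98) = -10.
So p(s) = det(sI - A) = s^2 - 3s - 10.
Factor s^2 - 3s - 10: two numbers with sum 3 and product -10 are 5 and -2, so s^2 - 3s - 10 = (s - 5)(s + 2).
Hence p(s) = (s - 5) (s + 2), with roots -2, 5.
At least one eigenvalue has non-negative real part, so the system is not asymptotically stable.

-2, 5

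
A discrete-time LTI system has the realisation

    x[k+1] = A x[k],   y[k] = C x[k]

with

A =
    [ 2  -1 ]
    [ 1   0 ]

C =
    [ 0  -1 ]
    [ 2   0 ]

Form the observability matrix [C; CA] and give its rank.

2

CA = [[-1, 0], [4, -2]]
Observability matrix O = [C; CA] = [[0, -1], [2, 0], [-1, 0], [4, -2]]
Take the 2×2 submatrix of O formed by rows 1, 2: [[0, -1], [2, 0]]. Its determinant is 0·0 - (-1)·2 = 0 - (-2) = 2 ≠ 0.
So rank(O) ≥ 2; since O has 2 columns, rank(O) = 2.
rank(O) = 2 = n, so the pair (A, C) is completely observable.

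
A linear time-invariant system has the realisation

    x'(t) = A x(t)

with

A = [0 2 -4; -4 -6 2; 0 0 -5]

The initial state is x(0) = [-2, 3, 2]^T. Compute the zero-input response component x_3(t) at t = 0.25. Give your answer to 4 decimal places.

det(sI - A) = s^3 - (tr A)s^2 + (M11 + M22 + M33)s - det A, where Mii is the 2×2 principal minor of A obtained by deleting row i and column i.
tr A = 0 + (-6) + (-5) = -11; M11 = (-6)·(-5) - 2·0 = 30 - 0 = 30; M22 = 0·(-5) - (-4)·0 = 0 - 0 = 0; M33 = 0·(-6) - 2·(-4) = 0 - (-8) = 8; sum of minors = 38.
det A = 0·((-6)·(-5) - 2·0) - 2·((-4)·(-5) - 2·0) + (-4)·((-4)·0 - (-6)·0) = 0·30 - 2·20 + (-4)·0 = -40.
So p(s) = det(sI - A) = s^3 + 11s^2 + 38s + 40.
Rational-root test: any integer root divides 40. Testing small divisors, s = -2 works: p(-2) = -8 + 44 + (-76) + 40 = 0, so (s + 2) is a factor.
Dividing, p(s) = (s + 2)(s^2 + 9s + 20).
Factor s^2 + 9s + 20: two numbers with sum -9 and product 20 are -4 and -5, so s^2 + 9s + 20 = (s + 4)(s + 5).
Hence p(s) = (s + 2) (s + 4) (s + 5), with roots -5, -4, -2.
The eigenvalues -5, -4, -2 are distinct and real, so A is diagonalisable and x(t) = e^{At} x(0) = V diag(e^{λ_i t}) V^{-1} x(0), where the columns of V are the eigenvectors.
λ = -5: A - (-5)I = [[5, 2, -4], [-4, -1, 2], [0, 0, 0]]. v must be orthogonal to every row; (row 1) × (row 2) = [0, 6, 3], so take v_1 = [0, -2, -1]^T.
λ = -4: A - (-4)I = [[4, 2, -4], [-4, -2, 2], [0, 0, -1]]. v must be orthogonal to every row; (row 1) × (row 2) = [-4, 8, 0], so take v_2 = [1, -2, 0]^T.
λ = -2: A - (-2)I = [[2, 2, -4], [-4, -4, 2], [0, 0, -3]]. v must be orthogonal to every row; (row 1) × (row 2) = [-12, 12, 0], so take v_3 = [1, -1, 0]^T.
V = [v_1 v_2 v_3] = [[0, 1, 1], [-2, -2, -1], [-1, 0, 0]] has det V = -1, so V^{-1} = adj(V)/det V = [[0, 0, -1], [-1, -1, 2], [2, 1, -2]].
Modal coordinates z(0) = V^{-1} x(0): 0·(-2) + 0·3 + (-1)·2 = -2; (-1)·(-2) + (-1)·3 + 2·2 = 3; 2·(-2) + 1·3 + (-2)·2 = -5; so z(0) = [-2, 3, -5]^T.
x_3(t) = Σ_i (v_i)_3 · z_i(0) · e^{λ_i t} (row 3 of V times the modal terms).
x_3(0.25) = (-1)·(-2)·e^{-5·0.25} + 0·3·e^{-4·0.25} + 0·(-5)·e^{-2·0.25} = 2·0.286505 + 0·0.367879 + 0·0.606531 = 0.5730.

0.5730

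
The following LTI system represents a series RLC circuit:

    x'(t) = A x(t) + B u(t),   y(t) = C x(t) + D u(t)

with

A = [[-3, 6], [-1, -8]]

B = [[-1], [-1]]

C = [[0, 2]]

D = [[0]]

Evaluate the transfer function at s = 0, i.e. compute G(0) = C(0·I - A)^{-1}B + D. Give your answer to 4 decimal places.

-0.1333

G(0) = C(-A)^{-1}B + D = -C A^{-1} B + D.
det A = 30, so A^{-1} = (1/30)·adj(A) = [[-4/15, -1/5], [1/30, -1/10]]
A^{-1} B = [7/15, 1/15]^T
C A^{-1} B = 2/15
G(0) = D - C A^{-1} B = 0 - (2/15) = -2/15 ≈ -0.1333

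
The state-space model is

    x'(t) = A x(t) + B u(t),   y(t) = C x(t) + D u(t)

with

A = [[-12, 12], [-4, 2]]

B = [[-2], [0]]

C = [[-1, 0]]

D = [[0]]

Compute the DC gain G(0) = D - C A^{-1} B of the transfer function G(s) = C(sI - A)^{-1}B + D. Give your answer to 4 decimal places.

-0.1667

G(0) = C(-A)^{-1}B + D = -C A^{-1} B + D.
det A = 24, so A^{-1} = (1/24)·adj(A) = [[1/12, -1/2], [1/6, -1/2]]
A^{-1} B = [-1/6, -1/3]^T
C A^{-1} B = 1/6
G(0) = D - C A^{-1} B = 0 - (1/6) = -1/6 ≈ -0.1667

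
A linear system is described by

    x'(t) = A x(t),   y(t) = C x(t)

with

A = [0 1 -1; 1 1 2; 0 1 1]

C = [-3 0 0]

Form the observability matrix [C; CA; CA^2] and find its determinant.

-27

CA = [[0, -3, 3]]
CA^2 = [[-3, 0, -3]]
Observability matrix O = [C; CA; CA^2] = [[-3, 0, 0], [0, -3, 3], [-3, 0, -3]]
Expanding along the first row, det(O) = (-3)·((-3)·(-3) - 3·0) - 0·(0·(-3) - 3·(-3)) + 0·(0·0 - (-3)·(-3)) = (-3)·9 - 0·9 + 0·(-9) = -27
Since det(O) ≠ 0, rank(O) = 3 and the system is completely observable.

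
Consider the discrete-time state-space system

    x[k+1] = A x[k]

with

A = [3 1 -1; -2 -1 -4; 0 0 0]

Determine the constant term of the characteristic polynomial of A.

0

Expand det(zI - A) for the 3×3 matrix.
p(z) = z^3 - 2z^2 - z.
(Check: constant term = det(-A) = (-1)^3 det A = 0; coefficient of z^2 = -tr A = -2.)
The constant term is 0.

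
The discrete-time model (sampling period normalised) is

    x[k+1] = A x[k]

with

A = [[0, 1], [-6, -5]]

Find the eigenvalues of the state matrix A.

-3, -2

det(zI - A) = z^2 - (tr A)z + det A, with tr A = 0 + (-5) = -5 and det A = 0·(-5) - 1·(-6) = 0 - (-6) = 6.
So p(z) = det(zI - A) = z^2 + 5z + 6.
Factor z^2 + 5z + 6: two numbers with sum -5 and product 6 are -2 and -3, so z^2 + 5z + 6 = (z + 2)(z + 3).
Hence p(z) = (z + 2) (z + 3), with roots -3, -2.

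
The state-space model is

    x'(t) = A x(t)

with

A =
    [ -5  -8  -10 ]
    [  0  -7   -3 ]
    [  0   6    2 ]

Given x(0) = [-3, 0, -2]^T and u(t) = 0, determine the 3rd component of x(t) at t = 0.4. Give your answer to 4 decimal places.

det(sI - A) = s^3 - (tr A)s^2 + (M11 + M22 + M33)s - det A, where Mii is the 2×2 principal minor of A obtained by deleting row i and column i.
tr A = (-5) + (-7) + 2 = -10; M11 = (-7)·2 - (-3)·6 = -14 - (-18) = 4; M22 = (-5)·2 - (-10)·0 = -10 - 0 = -10; M33 = (-5)·(-7) - (-8)·0 = 35 - 0 = 35; sum of minors = 29.
det A = (-5)·((-7)·2 - (-3)·6) - (-8)·(0·2 - (-3)·0) + (-10)·(0·6 - (-7)·0) = (-5)·4 - (-8)·0 + (-10)·0 = -20.
So p(s) = det(sI - A) = s^3 + 10s^2 + 29s + 20.
Rational-root test: any integer root divides 20. Testing small divisors, s = -1 works: p(-1) = -1 + 10 + (-29) + 20 = 0, so (s + 1) is a factor.
Dividing, p(s) = (s + 1)(s^2 + 9s + 20).
Factor s^2 + 9s + 20: two numbers with sum -9 and product 20 are -4 and -5, so s^2 + 9s + 20 = (s + 4)(s + 5).
Hence p(s) = (s + 1) (s + 4) (s + 5), with roots -5, -4, -1.
The eigenvalues -5, -4, -1 are distinct and real, so A is diagonalisable and x(t) = e^{At} x(0) = V diag(e^{λ_i t}) V^{-1} x(0), where the columns of V are the eigenvectors.
λ = -5: A - (-5)I = [[0, -8, -10], [0, -2, -3], [0, 6, 7]]. v must be orthogonal to every row; (row 1) × (row 2) = [4, 0, 0], so take v_1 = [1, 0, 0]^T.
λ = -4: A - (-4)I = [[-1, -8, -10], [0, -3, -3], [0, 6, 6]]. v must be orthogonal to every row; (row 1) × (row 2) = [-6, -3, 3], so take v_2 = [2, 1, -1]^T.
λ = -1: A - (-1)I = [[-4, -8, -10], [0, -6, -3], [0, 6, 3]]. v must be orthogonal to every row; (row 1) × (row 2) = [-36, -12, 24], so take v_3 = [-3, -1, 2]^T.
V = [v_1 v_2 v_3] = [[1, 2, -3], [0, 1, -1], [0, -1, 2]] has det V = 1, so V^{-1} = adj(V)/det V = [[1, -1, 1], [0, 2, 1], [0, 1, 1]].
Modal coordinates z(0) = V^{-1} x(0): 1·(-3) + (-1)·0 + 1·(-2) = -5; 0·(-3) + 2·0 + 1·(-2) = -2; 0·(-3) + 1·0 + 1·(-2) = -2; so z(0) = [-5, -2, -2]^T.
x_3(t) = Σ_i (v_i)_3 · z_i(0) · e^{λ_i t} (row 3 of V times the modal terms).
x_3(0.4) = 0·(-5)·e^{-5·0.4} + (-1)·(-2)·e^{-4·0.4} + 2·(-2)·e^{-1·0.4} = 0·0.135335 + 2·0.201897 + (-4)·0.670320 = -2.2775.

-2.2775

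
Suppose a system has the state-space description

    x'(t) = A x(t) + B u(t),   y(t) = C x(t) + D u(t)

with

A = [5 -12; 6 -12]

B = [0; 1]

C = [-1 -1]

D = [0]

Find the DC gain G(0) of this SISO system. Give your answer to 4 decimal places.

1.4167

G(0) = C(-A)^{-1}B + D = -C A^{-1} B + D.
det A = 12, so A^{-1} = (1/12)·adj(A) = [[-1, 1], [-1/2, 5/12]]
A^{-1} B = [1, 5/12]^T
C A^{-1} B = -17/12
G(0) = D - C A^{-1} B = 0 - (-17/12) = 17/12 ≈ 1.4167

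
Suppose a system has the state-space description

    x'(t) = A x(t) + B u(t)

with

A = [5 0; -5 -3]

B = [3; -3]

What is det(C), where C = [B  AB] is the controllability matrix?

AB = [[15], [-6]]
Controllability matrix C = [B  AB] = [[3, 15], [-3, -6]]
det(C) = 3·(-6) - 15·(-3) = -18 - (-45) = 27
Since det(C) ≠ 0, rank(C) = 2 and the system is completely controllable.

27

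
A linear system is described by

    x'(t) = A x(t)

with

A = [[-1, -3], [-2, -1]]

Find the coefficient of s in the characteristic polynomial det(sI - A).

For a 2×2 matrix, det(sI - A) = s^2 - (tr A)s + det A.
tr A = -2, det A = -5.
So p(s) = s^2 + 2s - 5.
The coefficient of s is 2.

2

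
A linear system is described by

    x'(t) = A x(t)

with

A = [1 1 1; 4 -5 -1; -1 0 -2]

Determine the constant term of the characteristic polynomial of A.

Expand det(sI - A) for the 3×3 matrix.
p(s) = s^3 + 6s^2 - 14.
(Check: constant term = det(-A) = (-1)^3 det A = -14; coefficient of s^2 = -tr A = 6.)
The constant term is -14.

-14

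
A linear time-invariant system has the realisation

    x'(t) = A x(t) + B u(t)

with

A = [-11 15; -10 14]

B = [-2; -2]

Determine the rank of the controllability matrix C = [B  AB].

1

AB = [[-8], [-8]]
Controllability matrix C = [B  AB] = [[-2, -8], [-2, -8]]
Every column of C is a scalar multiple of column 1 = [-2, -2] (multipliers 1, 4), so the columns span a one-dimensional space.
C ≠ 0, hence rank(C) = 1.
rank(C) = 1 < n = 2, so the pair (A, B) is not completely controllable.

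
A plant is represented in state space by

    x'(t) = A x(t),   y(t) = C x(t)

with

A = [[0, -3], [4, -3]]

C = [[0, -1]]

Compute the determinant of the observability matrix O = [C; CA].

CA = [[-4, 3]]
Observability matrix O = [C; CA] = [[0, -1], [-4, 3]]
det(O) = 0·3 - (-1)·(-4) = 0 - 4 = -4
Since det(O) ≠ 0, rank(O) = 2 and the system is completely observable.

-4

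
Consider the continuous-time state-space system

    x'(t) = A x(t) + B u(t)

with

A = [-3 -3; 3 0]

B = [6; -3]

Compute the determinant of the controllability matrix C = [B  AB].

AB = [[-9], [18]]
Controllability matrix C = [B  AB] = [[6, -9], [-3, 18]]
det(C) = 6·18 - (-9)·(-3) = 108 - 27 = 81
Since det(C) ≠ 0, rank(C) = 2 and the system is completely controllable.

81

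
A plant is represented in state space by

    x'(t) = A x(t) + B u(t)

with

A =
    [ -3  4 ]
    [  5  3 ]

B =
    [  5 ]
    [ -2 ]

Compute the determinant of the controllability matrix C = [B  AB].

49

AB = [[-23], [19]]
Controllability matrix C = [B  AB] = [[5, -23], [-2, 19]]
det(C) = 5·19 - (-23)·(-2) = 95 - 46 = 49
Since det(C) ≠ 0, rank(C) = 2 and the system is completely controllable.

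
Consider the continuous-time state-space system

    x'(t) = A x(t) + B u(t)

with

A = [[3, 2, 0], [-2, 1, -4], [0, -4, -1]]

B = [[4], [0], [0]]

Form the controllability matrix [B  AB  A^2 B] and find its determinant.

-1024

AB = [[12], [-8], [0]]
A^2B = [[20], [-32], [32]]
Controllability matrix C = [B  AB  A^2B] = [[4, 12, 20], [0, -8, -32], [0, 0, 32]]
Expanding along the first row, det(C) = 4·((-8)·32 - (-32)·0) - 12·(0·32 - (-32)·0) + 20·(0·0 - (-8)·0) = 4·(-256) - 12·0 + 20·0 = -1024
Since det(C) ≠ 0, rank(C) = 3 and the system is completely controllable.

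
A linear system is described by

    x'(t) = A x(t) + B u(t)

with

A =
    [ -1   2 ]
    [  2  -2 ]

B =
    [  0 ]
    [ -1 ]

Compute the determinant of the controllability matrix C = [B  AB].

AB = [[-2], [2]]
Controllability matrix C = [B  AB] = [[0, -2], [-1, 2]]
det(C) = 0·2 - (-2)·(-1) = 0 - 2 = -2
Since det(C) ≠ 0, rank(C) = 2 and the system is completely controllable.

-2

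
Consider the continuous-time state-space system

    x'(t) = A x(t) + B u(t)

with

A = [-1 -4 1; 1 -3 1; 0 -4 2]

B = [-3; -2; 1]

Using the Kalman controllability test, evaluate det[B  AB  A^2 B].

900

AB = [[12], [4], [10]]
A^2B = [[-18], [10], [4]]
Controllability matrix C = [B  AB  A^2B] = [[-3, 12, -18], [-2, 4, 10], [1, 10, 4]]
Expanding along the first row, det(C) = (-3)·(4·4 - 10·10) - 12·((-2)·4 - 10·1) + (-18)·((-2)·10 - 4·1) = (-3)·(-84) - 12·(-18) + (-18)·(-24) = 900
Since det(C) ≠ 0, rank(C) = 3 and the system is completely controllable.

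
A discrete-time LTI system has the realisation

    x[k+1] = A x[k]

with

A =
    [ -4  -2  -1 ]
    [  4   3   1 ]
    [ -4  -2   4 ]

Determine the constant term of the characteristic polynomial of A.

20

Expand det(zI - A) for the 3×3 matrix.
p(z) = z^3 - 3z^2 - 10z + 20.
(Check: constant term = det(-A) = (-1)^3 det A = 20; coefficient of z^2 = -tr A = -3.)
The constant term is 20.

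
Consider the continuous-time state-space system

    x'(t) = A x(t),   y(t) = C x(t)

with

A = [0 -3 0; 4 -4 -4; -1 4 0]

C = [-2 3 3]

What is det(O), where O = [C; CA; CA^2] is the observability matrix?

-1305

CA = [[9, 6, -12]]
CA^2 = [[36, -99, -24]]
Observability matrix O = [C; CA; CA^2] = [[-2, 3, 3], [9, 6, -12], [36, -99, -24]]
Expanding along the first row, det(O) = (-2)·(6·(-24) - (-12)·(-99)) - 3·(9·(-24) - (-12)·36) + 3·(9·(-99) - 6·36) = (-2)·(-1332) - 3·216 + 3·(-1107) = -1305
Since det(O) ≠ 0, rank(O) = 3 and the system is completely observable.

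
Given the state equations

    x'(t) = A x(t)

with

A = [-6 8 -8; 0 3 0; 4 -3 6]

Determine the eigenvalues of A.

det(sI - A) = s^3 - (tr A)s^2 + (M11 + M22 + M33)s - det A, where Mii is the 2×2 principal minor of A obtained by deleting row i and column i.
tr A = (-6) + 3 + 6 = 3; M11 = 3·6 - 0·(-3) = 18 - 0 = 18; M22 = (-6)·6 - (-8)·4 = -36 - (-32) = -4; M33 = (-6)·3 - 8·0 = -18 - 0 = -18; sum of minors = -4.
det A = (-6)·(3·6 - 0·(-3)) - 8·(0·6 - 0·4) + (-8)·(0·(-3) - 3·4) = (-6)·18 - 8·0 + (-8)·(-12) = -12.
So p(s) = det(sI - A) = s^3 - 3s^2 - 4s + 12.
Rational-root test: any integer root divides 12. Testing small divisors, s = -2 works: p(-2) = -8 + (-12) + 8 + 12 = 0, so (s + 2) is a factor.
Dividing, p(s) = (s + 2)(s^2 - 5s + 6).
Factor s^2 - 5s + 6: two numbers with sum 5 and product 6 are 3 and 2, so s^2 - 5s + 6 = (s - 3)(s - 2).
Hence p(s) = (s - 3) (s - 2) (s + 2), with roots -2, 2, 3.
At least one eigenvalue has non-negative real part, so the system is not asymptotically stable.

-2, 2, 3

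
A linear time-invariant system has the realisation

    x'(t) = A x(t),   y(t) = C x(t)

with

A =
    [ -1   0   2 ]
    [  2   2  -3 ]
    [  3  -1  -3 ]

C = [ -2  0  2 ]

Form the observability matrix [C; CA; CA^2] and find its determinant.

CA = [[8, -2, -10]]
CA^2 = [[-42, 6, 52]]
Observability matrix O = [C; CA; CA^2] = [[-2, 0, 2], [8, -2, -10], [-42, 6, 52]]
Expanding along the first row, det(O) = (-2)·((-2)·52 - (-10)·6) - 0·(8·52 - (-10)·(-42)) + 2·(8·6 - (-2)·(-42)) = (-2)·(-44) - 0·(-4) + 2·(-36) = 16
Since det(O) ≠ 0, rank(O) = 3 and the system is completely observable.

16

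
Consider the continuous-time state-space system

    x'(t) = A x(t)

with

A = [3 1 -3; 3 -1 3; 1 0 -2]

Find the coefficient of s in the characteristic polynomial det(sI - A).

-7

Expand det(sI - A) for the 3×3 matrix.
p(s) = s^3 - 7s - 12.
(Check: constant term = det(-A) = (-1)^3 det A = -12; coefficient of s^2 = -tr A = 0.)
The coefficient of s is -7.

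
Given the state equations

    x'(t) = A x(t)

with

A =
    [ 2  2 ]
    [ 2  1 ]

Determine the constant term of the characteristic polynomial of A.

For a 2×2 matrix, det(sI - A) = s^2 - (tr A)s + det A.
tr A = 3, det A = -2.
So p(s) = s^2 - 3s - 2.
The constant term is -2.

-2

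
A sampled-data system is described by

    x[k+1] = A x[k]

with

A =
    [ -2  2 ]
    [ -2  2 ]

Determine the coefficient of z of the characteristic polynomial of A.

For a 2×2 matrix, det(zI - A) = z^2 - (tr A)z + det A.
tr A = 0, det A = 0.
So p(z) = z^2.
The coefficient of z is 0.

0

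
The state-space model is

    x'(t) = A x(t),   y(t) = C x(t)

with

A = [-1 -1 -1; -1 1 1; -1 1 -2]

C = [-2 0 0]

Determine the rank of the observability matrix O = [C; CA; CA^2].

3

CA = [[2, 2, 2]]
CA^2 = [[-6, 2, -4]]
Observability matrix O = [C; CA; CA^2] = [[-2, 0, 0], [2, 2, 2], [-6, 2, -4]]
det(O) = (-2)·(2·(-4) - 2·2) - 0·(2·(-4) - 2·(-6)) + 0·(2·2 - 2·(-6)) = (-2)·(-12) - 0·4 + 0·16 = 24 ≠ 0, so rank(O) = 3.
rank(O) = 3 = n, so the pair (A, C) is completely observable.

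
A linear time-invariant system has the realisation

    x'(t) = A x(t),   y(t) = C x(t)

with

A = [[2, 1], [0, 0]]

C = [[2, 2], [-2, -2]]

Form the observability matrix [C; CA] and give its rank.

CA = [[4, 2], [-4, -2]]
Observability matrix O = [C; CA] = [[2, 2], [-2, -2], [4, 2], [-4, -2]]
Take the 2×2 submatrix of O formed by rows 1, 3: [[2, 2], [4, 2]]. Its determinant is 2·2 - 2·4 = 4 - 8 = -4 ≠ 0.
So rank(O) ≥ 2; since O has 2 columns, rank(O) = 2.
rank(O) = 2 = n, so the pair (A, C) is completely observable.

2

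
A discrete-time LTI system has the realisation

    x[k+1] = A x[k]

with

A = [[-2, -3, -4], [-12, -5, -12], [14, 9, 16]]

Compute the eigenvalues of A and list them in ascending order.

det(zI - A) = z^3 - (tr A)z^2 + (M11 + M22 + M33)z - det A, where Mii is the 2×2 principal minor of A obtained by deleting row i and column i.
tr A = (-2) + (-5) + 16 = 9; M11 = (-5)·16 - (-12)·9 = -80 - (-108) = 28; M22 = (-2)·16 - (-4)·14 = -32 - (-56) = 24; M33 = (-2)·(-5) - (-3)·(-12) = 10 - 36 = -26; sum of minors = 26.
det A = (-2)·((-5)·16 - (-12)·9) - (-3)·((-12)·16 - (-12)·14) + (-4)·((-12)·9 - (-5)·14) = (-2)·28 - (-3)·(-24) + (-4)·(-38) = 24.
So p(z) = det(zI - A) = z^3 - 9z^2 + 26z - 24.
Rational-root test: any integer root divides -24. Testing small divisors, z = 2 works: p(2) = 8 + (-36) + 52 + (-24) = 0, so (z - 2) is a factor.
Dividing, p(z) = (z - 2)(z^2 - 7z + 12).
Factor z^2 - 7z + 12: two numbers with sum 7 and product 12 are 4 and 3, so z^2 - 7z + 12 = (z - 4)(z - 3).
Hence p(z) = (z - 4) (z - 3) (z - 2), with roots 2, 3, 4.

2, 3, 4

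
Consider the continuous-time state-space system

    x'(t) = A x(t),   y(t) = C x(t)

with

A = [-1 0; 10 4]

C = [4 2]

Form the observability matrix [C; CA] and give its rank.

1

CA = [[16, 8]]
Observability matrix O = [C; CA] = [[4, 2], [16, 8]]
Every row of O is a scalar multiple of row 1 = [4, 2] (multipliers 1, 4), so the rows span a one-dimensional space.
O ≠ 0, hence rank(O) = 1.
rank(O) = 1 < n = 2, so the pair (A, C) is not completely observable.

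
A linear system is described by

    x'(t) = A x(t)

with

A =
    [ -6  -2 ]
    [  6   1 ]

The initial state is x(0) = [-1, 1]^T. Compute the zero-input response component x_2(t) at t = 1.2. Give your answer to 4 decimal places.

det(sI - A) = s^2 - (tr A)s + det A, with tr A = (-6) + 1 = -5 and det A = (-6)·1 - (-2)·6 = -6 - (-12) = 6.
So p(s) = det(sI - A) = s^2 + 5s + 6.
Factor s^2 + 5s + 6: two numbers with sum -5 and product 6 are -2 and -3, so s^2 + 5s + 6 = (s + 2)(s + 3).
Hence p(s) = (s + 2) (s + 3), with roots -3, -2.
The eigenvalues -3, -2 are distinct and real, so A is diagonalisable and x(t) = e^{At} x(0) = V diag(e^{λ_i t}) V^{-1} x(0), where the columns of V are the eigenvectors.
λ = -3: A - (-3)I = [[-3, -2], [6, 4]]. Row 1 gives (-3)·v1 + (-2)·v2 = 0, so take v_1 = [2, -3]^T.
λ = -2: A - (-2)I = [[-4, -2], [6, 3]]. Row 1 gives (-4)·v1 + (-2)·v2 = 0, so take v_2 = [-1, 2]^T.
V = [v_1 v_2] = [[2, -1], [-3, 2]] has det V = 1, so V^{-1} = adj(V)/det V = [[2, 1], [3, 2]].
Modal coordinates z(0) = V^{-1} x(0): 2·(-1) + 1·1 = -1; 3·(-1) + 2·1 = -1; so z(0) = [-1, -1]^T.
x_2(t) = Σ_i (v_i)_2 · z_i(0) · e^{λ_i t} (row 2 of V times the modal terms).
x_2(1.2) = (-3)·(-1)·e^{-3·1.2} + 2·(-1)·e^{-2·1.2} = 3·0.027324 + (-2)·0.090718 = -0.0995.

-0.0995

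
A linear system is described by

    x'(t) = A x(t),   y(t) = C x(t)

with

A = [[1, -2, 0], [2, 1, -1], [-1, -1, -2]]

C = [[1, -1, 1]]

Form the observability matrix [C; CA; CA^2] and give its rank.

3

CA = [[-2, -4, -1]]
CA^2 = [[-9, 1, 6]]
Observability matrix O = [C; CA; CA^2] = [[1, -1, 1], [-2, -4, -1], [-9, 1, 6]]
det(O) = 1·((-4)·6 - (-1)·1) - (-1)·((-2)·6 - (-1)·(-9)) + 1·((-2)·1 - (-4)·(-9)) = 1·(-23) - (-1)·(-21) + 1·(-38) = -82 ≠ 0, so rank(O) = 3.
rank(O) = 3 = n, so the pair (A, C) is completely observable.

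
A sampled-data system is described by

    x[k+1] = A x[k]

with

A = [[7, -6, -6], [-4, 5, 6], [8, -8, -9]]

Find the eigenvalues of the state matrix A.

det(zI - A) = z^3 - (tr A)z^2 + (M11 + M22 + M33)z - det A, where Mii is the 2×2 principal minor of A obtained by deleting row i and column i.
tr A = 7 + 5 + (-9) = 3; M11 = 5·(-9) - 6·(-8) = -45 - (-48) = 3; M22 = 7·(-9) - (-6)·8 = -63 - (-48) = -15; M33 = 7·5 - (-6)·(-4) = 35 - 24 = 11; sum of minors = -1.
det A = 7·(5·(-9) - 6·(-8)) - (-6)·((-4)·(-9) - 6·8) + (-6)·((-4)·(-8) - 5·8) = 7·3 - (-6)·(-12) + (-6)·(-8) = -3.
So p(z) = det(zI - A) = z^3 - 3z^2 - z + 3.
Rational-root test: any integer root divides 3. Testing small divisors, z = -1 works: p(-1) = -1 + (-3) + 1 + 3 = 0, so (z + 1) is a factor.
Dividing, p(z) = (z + 1)(z^2 - 4z + 3).
Factor z^2 - 4z + 3: two numbers with sum 4 and product 3 are 3 and 1, so z^2 - 4z + 3 = (z - 3)(z - 1).
Hence p(z) = (z - 3) (z - 1) (z + 1), with roots -1, 1, 3.

-1, 1, 3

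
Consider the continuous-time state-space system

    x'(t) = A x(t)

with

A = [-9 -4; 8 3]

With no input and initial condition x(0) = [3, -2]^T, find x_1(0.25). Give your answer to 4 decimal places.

det(sI - A) = s^2 - (tr A)s + det A, with tr A = (-9) + 3 = -6 and det A = (-9)·3 - (-4)·8 = -27 - (-32) = 5.
So p(s) = det(sI - A) = s^2 + 6s + 5.
Factor s^2 + 6s + 5: two numbers with sum -6 and product 5 are -1 and -5, so s^2 + 6s + 5 = (s + 1)(s + 5).
Hence p(s) = (s + 1) (s + 5), with roots -5, -1.
The eigenvalues -5, -1 are distinct and real, so A is diagonalisable and x(t) = e^{At} x(0) = V diag(e^{λ_i t}) V^{-1} x(0), where the columns of V are the eigenvectors.
λ = -5: A - (-5)I = [[-4, -4], [8, 8]]. Row 1 gives (-4)·v1 + (-4)·v2 = 0, so take v_1 = [1, -1]^T.
λ = -1: A - (-1)I = [[-8, -4], [8, 4]]. Row 1 gives (-8)·v1 + (-4)·v2 = 0, so take v_2 = [-1, 2]^T.
V = [v_1 v_2] = [[1, -1], [-1, 2]] has det V = 1, so V^{-1} = adj(V)/det V = [[2, 1], [1, 1]].
Modal coordinates z(0) = V^{-1} x(0): 2·3 + 1·(-2) = 4; 1·3 + 1·(-2) = 1; so z(0) = [4, 1]^T.
x_1(t) = Σ_i (v_i)_1 · z_i(0) · e^{λ_i t} (row 1 of V times the modal terms).
x_1(0.25) = 1·4·e^{-5·0.25} + (-1)·1·e^{-1·0.25} = 4·0.286505 + (-1)·0.778801 = 0.3672.

0.3672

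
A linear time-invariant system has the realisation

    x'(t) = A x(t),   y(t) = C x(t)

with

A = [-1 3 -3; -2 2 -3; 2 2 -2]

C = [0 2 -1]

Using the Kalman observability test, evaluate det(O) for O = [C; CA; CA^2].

CA = [[-6, 2, -4]]
CA^2 = [[-6, -22, 20]]
Observability matrix O = [C; CA; CA^2] = [[0, 2, -1], [-6, 2, -4], [-6, -22, 20]]
Expanding along the first row, det(O) = 0·(2·20 - (-4)·(-22)) - 2·((-6)·20 - (-4)·(-6)) + (-1)·((-6)·(-22) - 2·(-6)) = 0·(-48) - 2·(-144) + (-1)·144 = 144
Since det(O) ≠ 0, rank(O) = 3 and the system is completely observable.

144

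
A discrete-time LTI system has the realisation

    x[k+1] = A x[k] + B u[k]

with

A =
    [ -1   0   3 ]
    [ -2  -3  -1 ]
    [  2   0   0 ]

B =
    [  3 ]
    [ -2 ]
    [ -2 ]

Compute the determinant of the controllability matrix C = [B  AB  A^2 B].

0

AB = [[-9], [2], [6]]
A^2B = [[27], [6], [-18]]
Controllability matrix C = [B  AB  A^2B] = [[3, -9, 27], [-2, 2, 6], [-2, 6, -18]]
Expanding along the first row, det(C) = 3·(2·(-18) - 6·6) - (-9)·((-2)·(-18) - 6·(-2)) + 27·((-2)·6 - 2·(-2)) = 3·(-72) - (-9)·48 + 27·(-8) = 0
Since det(C) = 0, rank(C) < 3 and the system is not completely controllable.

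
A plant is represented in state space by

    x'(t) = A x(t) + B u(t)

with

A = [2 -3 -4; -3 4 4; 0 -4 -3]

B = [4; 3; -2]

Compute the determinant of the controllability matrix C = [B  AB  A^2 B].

AB = [[7], [-8], [-6]]
A^2B = [[62], [-77], [50]]
Controllability matrix C = [B  AB  A^2B] = [[4, 7, 62], [3, -8, -77], [-2, -6, 50]]
Expanding along the first row, det(C) = 4·((-8)·50 - (-77)·(-6)) - 7·(3·50 - (-77)·(-2)) + 62·(3·(-6) - (-8)·(-2)) = 4·(-862) - 7·(-4) + 62·(-34) = -5528
Since det(C) ≠ 0, rank(C) = 3 and the system is completely controllable.

-5528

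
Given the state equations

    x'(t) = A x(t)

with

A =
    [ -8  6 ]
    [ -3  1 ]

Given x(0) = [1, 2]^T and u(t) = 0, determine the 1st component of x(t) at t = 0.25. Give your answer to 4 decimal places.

det(sI - A) = s^2 - (tr A)s + det A, with tr A = (-8) + 1 = -7 and det A = (-8)·1 - 6·(-3) = -8 - (-18) = 10.
So p(s) = det(sI - A) = s^2 + 7s + 10.
Factor s^2 + 7s + 10: two numbers with sum -7 and product 10 are -2 and -5, so s^2 + 7s + 10 = (s + 2)(s + 5).
Hence p(s) = (s + 2) (s + 5), with roots -5, -2.
The eigenvalues -5, -2 are distinct and real, so A is diagonalisable and x(t) = e^{At} x(0) = V diag(e^{λ_i t}) V^{-1} x(0), where the columns of V are the eigenvectors.
λ = -5: A - (-5)I = [[-3, 6], [-3, 6]]. Row 1 gives (-3)·v1 + 6·v2 = 0, so take v_1 = [2, 1]^T.
λ = -2: A - (-2)I = [[-6, 6], [-3, 3]]. Row 1 gives (-6)·v1 + 6·v2 = 0, so take v_2 = [-1, -1]^T.
V = [v_1 v_2] = [[2, -1], [1, -1]] has det V = -1, so V^{-1} = adj(V)/det V = [[1, -1], [1, -2]].
Modal coordinates z(0) = V^{-1} x(0): 1·1 + (-1)·2 = -1; 1·1 + (-2)·2 = -3; so z(0) = [-1, -3]^T.
x_1(t) = Σ_i (v_i)_1 · z_i(0) · e^{λ_i t} (row 1 of V times the modal terms).
x_1(0.25) = 2·(-1)·e^{-5·0.25} + (-1)·(-3)·e^{-2·0.25} = (-2)·0.286505 + 3·0.606531 = 1.2466.

1.2466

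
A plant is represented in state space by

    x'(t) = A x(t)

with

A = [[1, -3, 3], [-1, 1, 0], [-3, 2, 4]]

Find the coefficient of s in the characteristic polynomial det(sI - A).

Expand det(sI - A) for the 3×3 matrix.
p(s) = s^3 - 6s^2 + 15s + 5.
(Check: constant term = det(-A) = (-1)^3 det A = 5; coefficient of s^2 = -tr A = -6.)
The coefficient of s is 15.

15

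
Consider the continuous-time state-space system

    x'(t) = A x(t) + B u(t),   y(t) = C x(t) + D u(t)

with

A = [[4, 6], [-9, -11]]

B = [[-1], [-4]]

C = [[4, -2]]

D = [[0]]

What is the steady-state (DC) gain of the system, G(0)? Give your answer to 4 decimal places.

G(0) = C(-A)^{-1}B + D = -C A^{-1} B + D.
det A = 10, so A^{-1} = (1/10)·adj(A) = [[-11/10, -3/5], [9/10, 2/5]]
A^{-1} B = [7/2, -5/2]^T
C A^{-1} B = 19
G(0) = D - C A^{-1} B = 0 - (19) = -19

-19.0000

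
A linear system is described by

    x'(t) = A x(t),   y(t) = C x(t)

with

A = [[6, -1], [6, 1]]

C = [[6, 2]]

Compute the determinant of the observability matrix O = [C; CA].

-120

CA = [[48, -4]]
Observability matrix O = [C; CA] = [[6, 2], [48, -4]]
det(O) = 6·(-4) - 2·48 = -24 - 96 = -120
Since det(O) ≠ 0, rank(O) = 2 and the system is completely observable.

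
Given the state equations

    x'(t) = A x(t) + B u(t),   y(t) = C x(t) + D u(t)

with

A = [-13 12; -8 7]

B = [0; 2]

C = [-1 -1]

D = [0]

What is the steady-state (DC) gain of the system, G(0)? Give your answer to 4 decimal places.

-10.0000

G(0) = C(-A)^{-1}B + D = -C A^{-1} B + D.
det A = 5, so A^{-1} = (1/5)·adj(A) = [[7/5, -12/5], [8/5, -13/5]]
A^{-1} B = [-24/5, -26/5]^T
C A^{-1} B = 10
G(0) = D - C A^{-1} B = 0 - (10) = -10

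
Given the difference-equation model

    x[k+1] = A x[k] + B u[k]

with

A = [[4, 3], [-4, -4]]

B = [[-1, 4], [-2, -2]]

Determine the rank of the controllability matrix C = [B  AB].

AB = [[-10, 10], [12, -8]]
Controllability matrix C = [B  AB] = [[-1, 4, -10, 10], [-2, -2, 12, -8]]
Take the 2×2 submatrix of C formed by columns 1, 2: [[-1, 4], [-2, -2]]. Its determinant is (-1)·(-2) - 4·(-2) = 2 - (-8) = 10 ≠ 0.
So rank(C) ≥ 2; since C has 2 rows, rank(C) = 2.
rank(C) = 2 = n, so the pair (A, B) is completely controllable.

2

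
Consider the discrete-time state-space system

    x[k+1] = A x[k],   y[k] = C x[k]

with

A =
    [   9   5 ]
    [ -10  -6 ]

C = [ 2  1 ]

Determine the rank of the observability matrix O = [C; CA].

1

CA = [[8, 4]]
Observability matrix O = [C; CA] = [[2, 1], [8, 4]]
Every row of O is a scalar multiple of row 1 = [2, 1] (multipliers 1, 4), so the rows span a one-dimensional space.
O ≠ 0, hence rank(O) = 1.
rank(O) = 1 < n = 2, so the pair (A, C) is not completely observable.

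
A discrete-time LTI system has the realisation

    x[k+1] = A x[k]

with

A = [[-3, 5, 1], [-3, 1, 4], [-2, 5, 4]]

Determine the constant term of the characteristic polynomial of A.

Expand det(zI - A) for the 3×3 matrix.
p(z) = z^3 - 2z^2 - 14z - 55.
(Check: constant term = det(-A) = (-1)^3 det A = -55; coefficient of z^2 = -tr A = -2.)
The constant term is -55.

-55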